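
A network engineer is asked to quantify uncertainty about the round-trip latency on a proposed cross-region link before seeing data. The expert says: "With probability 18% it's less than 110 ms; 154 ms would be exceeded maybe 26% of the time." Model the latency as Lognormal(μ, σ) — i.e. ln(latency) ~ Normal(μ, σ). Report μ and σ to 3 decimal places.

μ ≈ 4.898, σ ≈ 0.216

If T ~ Lognormal(μ,σ) then ln T ~ Normal(μ,σ), so the p-quantile of ln T is μ + z_p·σ.
ln(110) = 4.7 and ln(154) = 5.037; z_{0.18} = -0.9154, z_{0.74} = 0.6433.
σ = (5.037 − 4.7)/(0.6433 − (-0.9154)) = 0.216.
μ = 4.7 − (-0.9154)·0.216 = 4.898.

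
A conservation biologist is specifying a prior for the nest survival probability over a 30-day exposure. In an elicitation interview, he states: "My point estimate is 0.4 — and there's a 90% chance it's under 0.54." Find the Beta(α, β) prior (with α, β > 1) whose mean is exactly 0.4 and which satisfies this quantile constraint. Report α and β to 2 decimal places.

α ≈ 8.15, β ≈ 12.23

With mean 0.4 fixed, write α = 0.4s, β = 0.6s where s = α+β.
Need P(θ < 0.54) = 0.9 under Beta(0.4s, 0.6s). Normal approximation: (q−m)/√(m(1−m)/s) ≈ z_{0.9} = 1.28, so s ≈ 0.4·0.6·(1.28)²/(0.54−0.4)² = 20.1.
At s = 20.1: P(θ<0.54) ≈ 0.899. Adjusting to match 0.9 gives s ≈ 20.38.
So α = 0.4·20.38 ≈ 8.15, β = 0.6·20.38 ≈ 12.23.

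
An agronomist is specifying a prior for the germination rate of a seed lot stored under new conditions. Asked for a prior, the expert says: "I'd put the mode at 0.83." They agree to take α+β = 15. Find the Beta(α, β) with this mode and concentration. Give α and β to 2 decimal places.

For α,β > 1 the Beta mode is (α−1)/(α+β−2). With α+β = 15, the mode is (α−1)/13.
Set (α−1)/13 = 0.83 → α = 1 + 0.83·13 = 11.79.
β = 15 − α = 3.21.

α = 11.79, β = 3.21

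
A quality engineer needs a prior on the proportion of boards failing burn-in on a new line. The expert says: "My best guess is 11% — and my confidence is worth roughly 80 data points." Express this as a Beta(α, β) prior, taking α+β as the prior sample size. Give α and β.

Under the effective-sample-size interpretation, Beta(α, β) has prior mean α/(α+β) and prior sample size α+β.
So α+β = 80 and α/(α+β) = 0.11, giving α = 0.11·80 = 8.8 and β = 80 − 8.8 = 71.2.

α = 8.8, β = 71.2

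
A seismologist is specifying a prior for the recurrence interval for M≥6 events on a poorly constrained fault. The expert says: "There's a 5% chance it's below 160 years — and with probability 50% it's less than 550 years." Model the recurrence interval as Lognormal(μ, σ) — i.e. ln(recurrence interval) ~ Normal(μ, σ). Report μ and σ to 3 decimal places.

μ ≈ 6.310, σ ≈ 0.751

If T ~ Lognormal(μ,σ) then ln T ~ Normal(μ,σ), so the p-quantile of ln T is μ + z_p·σ.
ln(160) = 5.075 and ln(550) = 6.31; z_{0.05} = -1.645, z_{0.5} = 0.
σ = (6.31 − 5.075)/(0 − (-1.645)) = 0.751.
μ = 5.075 − (-1.645)·0.751 = 6.310.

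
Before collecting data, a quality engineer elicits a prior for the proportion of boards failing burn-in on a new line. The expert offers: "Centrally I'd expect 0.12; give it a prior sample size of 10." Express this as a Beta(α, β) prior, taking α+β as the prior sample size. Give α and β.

Under the effective-sample-size interpretation, Beta(α, β) has prior mean α/(α+β) and prior sample size α+β.
So α+β = 10 and α/(α+β) = 0.12, giving α = 0.12·10 = 1.2 and β = 10 − 1.2 = 8.8.

α = 1.2, β = 8.8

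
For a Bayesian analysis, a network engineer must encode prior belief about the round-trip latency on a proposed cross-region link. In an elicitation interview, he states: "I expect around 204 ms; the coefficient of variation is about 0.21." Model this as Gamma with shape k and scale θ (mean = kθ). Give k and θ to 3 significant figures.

For Gamma(k, scale θ): mean = kθ, variance = kθ², so CV = 1/√k.
CV = 0.21, hence k = 1/CV² = 22.7.
Then θ = mean/k = 204/22.7 = 9.

k ≈ 22.7, θ ≈ 9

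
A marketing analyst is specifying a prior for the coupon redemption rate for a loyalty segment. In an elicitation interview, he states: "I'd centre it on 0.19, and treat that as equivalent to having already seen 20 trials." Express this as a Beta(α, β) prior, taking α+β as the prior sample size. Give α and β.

α = 3.8, β = 16.2

Under the effective-sample-size interpretation, Beta(α, β) has prior mean α/(α+β) and prior sample size α+β.
So α+β = 20 and α/(α+β) = 0.19, giving α = 0.19·20 = 3.8 and β = 20 − 3.8 = 16.2.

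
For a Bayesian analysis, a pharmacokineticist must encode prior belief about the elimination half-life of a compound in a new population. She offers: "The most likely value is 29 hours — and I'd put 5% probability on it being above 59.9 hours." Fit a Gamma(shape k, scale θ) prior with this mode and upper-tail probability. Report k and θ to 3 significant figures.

Gamma(k,θ) with k>1 has mode (k−1)θ, so θ = 29/(k−1).
Need P(X < 59.9) = 0.95 with θ tied to k this way. Start at k = 2, θ = 29: P(X<59.9) ≈ 0.611.
Too low — raise k to concentrate. Iterating converges to k ≈ 6.26.
Then θ = 29/(6.26−1) ≈ 5.52.

k ≈ 6.26, θ ≈ 5.52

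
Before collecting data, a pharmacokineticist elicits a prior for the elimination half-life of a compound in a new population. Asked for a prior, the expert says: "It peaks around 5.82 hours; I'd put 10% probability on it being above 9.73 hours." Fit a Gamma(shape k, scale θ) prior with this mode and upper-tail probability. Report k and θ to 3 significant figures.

Gamma(k,θ) with k>1 has mode (k−1)θ, so θ = 5.82/(k−1).
Need P(X < 9.73) = 0.9 with θ tied to k this way. Start at k = 2, θ = 5.82: P(X<9.73) ≈ 0.498.
Too low — raise k to concentrate. Iterating converges to k ≈ 8.15.
Then θ = 5.82/(8.15−1) ≈ 0.814.

k ≈ 8.15, θ ≈ 0.814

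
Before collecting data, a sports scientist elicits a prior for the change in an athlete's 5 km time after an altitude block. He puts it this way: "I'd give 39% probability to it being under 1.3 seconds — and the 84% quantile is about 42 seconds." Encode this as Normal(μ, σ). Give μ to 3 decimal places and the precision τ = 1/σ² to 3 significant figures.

For Normal(μ,σ), the p-quantile is μ + z_p·σ. Here z_{0.39} = -0.2793, z_{0.84} = 0.9945.
So 1.3 = μ − 0.2793σ and 42 = μ + 0.9945σ.
Subtracting: σ = (42 − 1.3)/(0.9945 − (-0.2793)) = 31.952.
Then μ = 1.3 − (-0.2793)·31.952 = 10.225.
Precision τ = 1/σ² = 1/31.95² = 0.000979.

μ = 10.225, τ = 0.000979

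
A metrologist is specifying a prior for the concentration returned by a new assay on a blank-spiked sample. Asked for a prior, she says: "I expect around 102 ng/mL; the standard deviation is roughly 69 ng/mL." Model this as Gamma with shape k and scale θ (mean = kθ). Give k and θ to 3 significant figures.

For Gamma(k, scale θ): mean = kθ, variance = kθ², so CV = 1/√k.
CV = SD/mean = 69/102 = 0.6765, hence k = 1/CV² = 2.19.
Then θ = mean/k = 102/2.19 = 46.7.

k ≈ 2.19, θ ≈ 46.7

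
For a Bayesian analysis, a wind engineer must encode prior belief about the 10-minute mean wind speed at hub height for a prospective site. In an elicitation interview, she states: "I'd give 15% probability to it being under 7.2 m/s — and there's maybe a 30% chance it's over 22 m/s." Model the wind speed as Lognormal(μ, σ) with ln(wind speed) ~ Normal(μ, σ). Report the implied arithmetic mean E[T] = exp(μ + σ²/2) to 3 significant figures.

If T ~ Lognormal(μ,σ) then ln T ~ Normal(μ,σ), so the p-quantile of ln T is μ + z_p·σ.
ln(7.2) = 1.974 and ln(22) = 3.091; z_{0.15} = -1.036, z_{0.7} = 0.5244.
σ = (3.091 − 1.974)/(0.5244 − (-1.036)) = 0.716.
μ = 1.974 − (-1.036)·0.716 = 2.716.
E[T] = exp(μ + σ²/2) = exp(2.716 + 0.2561) = 19.5 m/s.

E[T] ≈ 19.5 m/s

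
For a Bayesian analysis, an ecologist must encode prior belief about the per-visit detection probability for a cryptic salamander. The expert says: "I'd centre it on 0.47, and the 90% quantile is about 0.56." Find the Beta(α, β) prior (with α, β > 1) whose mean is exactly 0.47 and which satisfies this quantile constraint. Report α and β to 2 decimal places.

α ≈ 23.72, β ≈ 26.75

With mean 0.47 fixed, write α = 0.47s, β = 0.53s where s = α+β.
Need P(θ < 0.56) = 0.9 under Beta(0.47s, 0.53s). Normal approximation: (q−m)/√(m(1−m)/s) ≈ z_{0.9} = 1.28, so s ≈ 0.47·0.53·(1.28)²/(0.56−0.47)² = 50.5.
At s = 50.5: P(θ<0.56) ≈ 0.900. Adjusting to match 0.9 gives s ≈ 50.47.
So α = 0.47·50.47 ≈ 23.72, β = 0.53·50.47 ≈ 26.75.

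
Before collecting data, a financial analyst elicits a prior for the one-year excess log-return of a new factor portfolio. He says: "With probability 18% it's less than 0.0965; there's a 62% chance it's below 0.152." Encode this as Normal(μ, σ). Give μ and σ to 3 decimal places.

For Normal(μ,σ), the p-quantile is μ + z_p·σ. Here z_{0.18} = -0.9154, z_{0.62} = 0.3055.
So 0.0965 = μ − 0.9154σ and 0.152 = μ + 0.3055σ.
Subtracting: σ = (0.152 − 0.0965)/(0.3055 − (-0.9154)) = 0.045.
Then μ = 0.0965 − (-0.9154)·0.045 = 0.138.

μ = 0.138, σ = 0.045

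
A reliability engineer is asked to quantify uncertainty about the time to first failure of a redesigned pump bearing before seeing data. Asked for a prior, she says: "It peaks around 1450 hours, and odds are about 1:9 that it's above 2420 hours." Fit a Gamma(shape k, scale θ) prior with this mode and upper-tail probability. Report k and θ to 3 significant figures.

k ≈ 8.2, θ ≈ 201

Gamma(k,θ) with k>1 has mode (k−1)θ, so θ = 1450/(k−1).
Need P(X < 2420) = 0.9 with θ tied to k this way. Start at k = 2, θ = 1450: P(X<2420) ≈ 0.497.
Too low — raise k to concentrate. Iterating converges to k ≈ 8.2.
Then θ = 1450/(8.2−1) ≈ 201.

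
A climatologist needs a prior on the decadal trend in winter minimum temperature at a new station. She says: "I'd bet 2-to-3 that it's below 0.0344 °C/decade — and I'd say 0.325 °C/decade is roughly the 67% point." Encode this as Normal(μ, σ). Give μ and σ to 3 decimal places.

μ = 0.141, σ = 0.419

For Normal(μ,σ), the p-quantile is μ + z_p·σ. Here z_{0.4} = -0.2533, z_{0.67} = 0.4399.
So 0.0344 = μ − 0.2533σ and 0.325 = μ + 0.4399σ.
Subtracting: σ = (0.325 − 0.0344)/(0.4399 − (-0.2533)) = 0.419.
Then μ = 0.0344 − (-0.2533)·0.419 = 0.141.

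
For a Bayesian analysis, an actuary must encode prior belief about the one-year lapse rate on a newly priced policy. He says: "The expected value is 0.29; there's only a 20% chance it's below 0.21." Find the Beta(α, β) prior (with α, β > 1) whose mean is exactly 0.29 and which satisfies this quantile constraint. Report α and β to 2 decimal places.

With mean 0.29 fixed, write α = 0.29s, β = 0.71s where s = α+β.
Need P(θ < 0.21) = 0.2 under Beta(0.29s, 0.71s). Normal approximation: (q−m)/√(m(1−m)/s) ≈ z_{0.2} = -0.842, so s ≈ 0.29·0.71·(-0.842)²/(0.21−0.29)² = 22.8.
At s = 22.8: P(θ<0.21) ≈ 0.205. Adjusting to match 0.2 gives s ≈ 23.57.
So α = 0.29·23.57 ≈ 6.84, β = 0.71·23.57 ≈ 16.73.

α ≈ 6.84, β ≈ 16.73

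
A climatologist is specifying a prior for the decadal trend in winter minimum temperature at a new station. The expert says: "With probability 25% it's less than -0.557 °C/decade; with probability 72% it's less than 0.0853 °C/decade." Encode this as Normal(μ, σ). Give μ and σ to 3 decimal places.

μ = -0.212, σ = 0.511

The p-quantile of Normal(μ,σ) is μ + z_p·σ, with z_{0.25} = -0.6745 and z_{0.72} = 0.5828.
Eliminate σ: μ = (z₂·x₁ − z₁·x₂)/(z₂ − z₁) = (0.5828·-0.557 − (-0.6745)·0.0853)/1.257 = -0.212.
Then σ = (x₂ − x₁)/(z₂ − z₁) = (0.0853 − -0.557)/1.257 = 0.511.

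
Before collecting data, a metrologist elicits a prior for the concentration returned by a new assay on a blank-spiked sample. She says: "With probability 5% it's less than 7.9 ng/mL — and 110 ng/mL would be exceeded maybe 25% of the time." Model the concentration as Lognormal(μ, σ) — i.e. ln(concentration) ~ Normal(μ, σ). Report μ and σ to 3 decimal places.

μ ≈ 3.935, σ ≈ 1.136

If T ~ Lognormal(μ,σ) then ln T ~ Normal(μ,σ), so the p-quantile of ln T is μ + z_p·σ.
ln(7.9) = 2.067 and ln(110) = 4.7; z_{0.05} = -1.645, z_{0.75} = 0.6745.
σ = (4.7 − 2.067)/(0.6745 − (-1.645)) = 1.136.
μ = 2.067 − (-1.645)·1.136 = 3.935.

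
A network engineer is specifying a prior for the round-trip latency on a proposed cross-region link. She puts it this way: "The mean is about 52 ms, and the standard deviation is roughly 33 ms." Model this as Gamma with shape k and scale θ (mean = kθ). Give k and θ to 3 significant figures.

For Gamma(k, scale θ): mean = kθ, variance = kθ², so CV = 1/√k.
CV = SD/mean = 33/52 = 0.6346, hence k = 1/CV² = 2.48.
Then θ = mean/k = 52/2.48 = 20.9.

k ≈ 2.48, θ ≈ 20.9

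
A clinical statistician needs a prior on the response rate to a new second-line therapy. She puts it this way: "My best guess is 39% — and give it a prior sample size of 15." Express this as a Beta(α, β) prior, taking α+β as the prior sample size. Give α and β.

α = 5.85, β = 9.15

Under the effective-sample-size interpretation, Beta(α, β) has prior mean α/(α+β) and prior sample size α+β.
So α+β = 15 and α/(α+β) = 0.39, giving α = 0.39·15 = 5.85 and β = 15 − 5.85 = 9.15.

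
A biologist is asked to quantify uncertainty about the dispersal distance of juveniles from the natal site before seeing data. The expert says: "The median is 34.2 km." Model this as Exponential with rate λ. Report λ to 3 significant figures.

λ ≈ 0.0203

Exponential median = ln 2 / λ, so λ = ln 2 / 34.2 = 0.0203.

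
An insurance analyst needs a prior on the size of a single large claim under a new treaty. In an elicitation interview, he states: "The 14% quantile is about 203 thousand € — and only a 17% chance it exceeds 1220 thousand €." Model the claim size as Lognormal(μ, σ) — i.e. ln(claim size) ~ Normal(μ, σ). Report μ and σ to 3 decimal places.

If T ~ Lognormal(μ,σ) then ln T ~ Normal(μ,σ), so the p-quantile of ln T is μ + z_p·σ.
ln(203) = 5.313 and ln(1220) = 7.107; z_{0.14} = -1.08, z_{0.83} = 0.9542.
σ = (7.107 − 5.313)/(0.9542 − (-1.08)) = 0.882.
μ = 5.313 − (-1.08)·0.882 = 6.266.

μ ≈ 6.266, σ ≈ 0.882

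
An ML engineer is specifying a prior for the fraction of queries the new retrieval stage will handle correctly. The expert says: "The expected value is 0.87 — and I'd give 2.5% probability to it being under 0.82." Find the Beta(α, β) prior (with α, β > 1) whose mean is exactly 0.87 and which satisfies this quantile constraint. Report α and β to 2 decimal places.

α ≈ 172.98, β ≈ 25.85

With mean 0.87 fixed, write α = 0.87s, β = 0.13s where s = α+β.
Need P(θ < 0.82) = 0.025 under Beta(0.87s, 0.13s). Normal approximation: (q−m)/√(m(1−m)/s) ≈ z_{0.025} = -1.96, so s ≈ 0.87·0.13·(-1.96)²/(0.82−0.87)² = 173.8.
At s = 173.8: P(θ<0.82) ≈ 0.033. Adjusting to match 0.025 gives s ≈ 198.83.
So α = 0.87·198.83 ≈ 172.98, β = 0.13·198.83 ≈ 25.85.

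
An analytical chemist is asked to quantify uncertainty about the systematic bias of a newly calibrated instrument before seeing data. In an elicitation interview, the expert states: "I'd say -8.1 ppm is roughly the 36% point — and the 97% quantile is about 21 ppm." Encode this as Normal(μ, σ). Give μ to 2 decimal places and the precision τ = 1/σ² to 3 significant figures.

The p-quantile of Normal(μ,σ) is μ + z_p·σ, with z_{0.36} = -0.3585 and z_{0.97} = 1.881.
Eliminate σ: μ = (z₂·x₁ − z₁·x₂)/(z₂ − z₁) = (1.881·-8.1 − (-0.3585)·21)/2.239 = -3.44.
Then σ = (x₂ − x₁)/(z₂ − z₁) = (21 − -8.1)/2.239 = 13.00.
Precision τ = 1/σ² = 1/13² = 0.00592.

μ = -3.44, τ = 0.00592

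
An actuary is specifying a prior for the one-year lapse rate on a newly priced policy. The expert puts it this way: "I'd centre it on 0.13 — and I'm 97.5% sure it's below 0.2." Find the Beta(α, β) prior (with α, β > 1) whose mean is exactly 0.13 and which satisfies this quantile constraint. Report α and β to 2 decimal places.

α ≈ 13.76, β ≈ 92.07

With mean 0.13 fixed, write α = 0.13s, β = 0.87s where s = α+β.
Need P(θ < 0.2) = 0.975 under Beta(0.13s, 0.87s). Normal approximation: (q−m)/√(m(1−m)/s) ≈ z_{0.975} = 1.96, so s ≈ 0.13·0.87·(1.96)²/(0.2−0.13)² = 88.7.
At s = 88.7: P(θ<0.2) ≈ 0.965. Adjusting to match 0.975 gives s ≈ 105.82.
So α = 0.13·105.82 ≈ 13.76, β = 0.87·105.82 ≈ 92.07.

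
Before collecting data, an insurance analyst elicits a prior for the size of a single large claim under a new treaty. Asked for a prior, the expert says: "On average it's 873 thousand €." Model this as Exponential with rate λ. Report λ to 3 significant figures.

λ ≈ 0.00115

Exponential mean = 1/λ, so λ = 1/873.0 = 0.00115.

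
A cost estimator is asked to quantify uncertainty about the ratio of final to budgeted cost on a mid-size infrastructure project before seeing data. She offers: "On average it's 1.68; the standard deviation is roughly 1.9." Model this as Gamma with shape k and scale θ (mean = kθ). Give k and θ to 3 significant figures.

For Gamma(k, scale θ): mean = kθ, variance = kθ², so CV = 1/√k.
CV = SD/mean = 1.9/1.68 = 1.131, hence k = 1/CV² = 0.782.
Then θ = mean/k = 1.68/0.782 = 2.15.

k ≈ 0.782, θ ≈ 2.15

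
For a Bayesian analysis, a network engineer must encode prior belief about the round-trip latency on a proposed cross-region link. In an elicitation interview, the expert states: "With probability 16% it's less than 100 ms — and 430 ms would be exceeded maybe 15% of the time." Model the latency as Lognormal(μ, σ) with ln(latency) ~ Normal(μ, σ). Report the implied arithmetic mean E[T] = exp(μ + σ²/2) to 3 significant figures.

E[T] ≈ 264 ms

If T ~ Lognormal(μ,σ) then ln T ~ Normal(μ,σ), so the p-quantile of ln T is μ + z_p·σ.
ln(100) = 4.605 and ln(430) = 6.064; z_{0.16} = -0.9945, z_{0.85} = 1.036.
σ = (6.064 − 4.605)/(1.036 − (-0.9945)) = 0.718.
μ = 4.605 − (-0.9945)·0.718 = 5.319.
E[T] = exp(μ + σ²/2) = exp(5.319 + 0.2579) = 264 ms.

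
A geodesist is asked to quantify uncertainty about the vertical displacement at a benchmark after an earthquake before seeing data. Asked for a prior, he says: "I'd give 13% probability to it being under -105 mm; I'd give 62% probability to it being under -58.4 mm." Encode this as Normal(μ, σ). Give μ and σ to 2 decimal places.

The p-quantile of Normal(μ,σ) is μ + z_p·σ, with z_{0.13} = -1.126 and z_{0.62} = 0.3055.
Eliminate σ: μ = (z₂·x₁ − z₁·x₂)/(z₂ − z₁) = (0.3055·-105 − (-1.126)·-58.4)/1.432 = -68.34.
Then σ = (x₂ − x₁)/(z₂ − z₁) = (-58.4 − -105)/1.432 = 32.54.

μ = -68.34, σ = 32.54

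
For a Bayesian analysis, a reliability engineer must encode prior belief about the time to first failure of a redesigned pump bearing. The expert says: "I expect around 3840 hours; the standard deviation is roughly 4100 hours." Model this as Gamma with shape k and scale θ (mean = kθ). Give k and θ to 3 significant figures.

k ≈ 0.877, θ ≈ 4380

For Gamma(k, scale θ): mean = kθ, variance = kθ², so CV = 1/√k.
CV = SD/mean = 4100/3840 = 1.068, hence k = 1/CV² = 0.877.
Then θ = mean/k = 3840/0.877 = 4380.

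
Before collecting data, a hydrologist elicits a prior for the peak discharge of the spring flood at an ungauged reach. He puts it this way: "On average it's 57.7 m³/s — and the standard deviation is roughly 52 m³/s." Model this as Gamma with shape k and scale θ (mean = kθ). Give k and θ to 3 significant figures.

k ≈ 1.23, θ ≈ 46.9

For Gamma(k, scale θ): mean = kθ, variance = kθ², so CV = 1/√k.
CV = SD/mean = 52/57.7 = 0.9012, hence k = 1/CV² = 1.23.
Then θ = mean/k = 57.7/1.23 = 46.9.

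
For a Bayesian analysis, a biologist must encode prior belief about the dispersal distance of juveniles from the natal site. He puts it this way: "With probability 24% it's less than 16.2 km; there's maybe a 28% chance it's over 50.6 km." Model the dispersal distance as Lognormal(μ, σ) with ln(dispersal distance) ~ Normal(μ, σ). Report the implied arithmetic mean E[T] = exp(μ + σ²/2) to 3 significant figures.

If T ~ Lognormal(μ,σ) then ln T ~ Normal(μ,σ), so the p-quantile of ln T is μ + z_p·σ.
ln(16.2) = 2.785 and ln(50.6) = 3.924; z_{0.24} = -0.7063, z_{0.72} = 0.5828.
σ = (3.924 − 2.785)/(0.5828 − (-0.7063)) = 0.883.
μ = 2.785 − (-0.7063)·0.883 = 3.409.
E[T] = exp(μ + σ²/2) = exp(3.409 + 0.3903) = 44.7 km.

E[T] ≈ 44.7 km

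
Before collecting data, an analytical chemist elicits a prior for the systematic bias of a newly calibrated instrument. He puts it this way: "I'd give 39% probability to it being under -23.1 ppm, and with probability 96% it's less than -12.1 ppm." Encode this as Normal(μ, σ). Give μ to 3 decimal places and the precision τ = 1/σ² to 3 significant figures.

μ = -21.586, τ = 0.0341

For Normal(μ,σ), the p-quantile is μ + z_p·σ. Here z_{0.39} = -0.2793, z_{0.96} = 1.751.
So -23.1 = μ − 0.2793σ and -12.1 = μ + 1.751σ.
Subtracting: σ = (-12.1 − -23.1)/(1.751 − (-0.2793)) = 5.419.
Then μ = -23.1 − (-0.2793)·5.419 = -21.586.
Precision τ = 1/σ² = 1/5.419² = 0.0341.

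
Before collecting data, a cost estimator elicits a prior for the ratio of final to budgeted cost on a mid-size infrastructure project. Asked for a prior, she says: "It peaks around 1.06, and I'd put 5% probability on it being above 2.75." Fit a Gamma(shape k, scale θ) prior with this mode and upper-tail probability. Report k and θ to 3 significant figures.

Gamma(k,θ) with k>1 has mode (k−1)θ, so θ = 1.06/(k−1).
Need P(X < 2.75) = 0.95 with θ tied to k this way. Start at k = 2, θ = 1.06: P(X<2.75) ≈ 0.732.
Too low — raise k to concentrate. Iterating converges to k ≈ 3.97.
Then θ = 1.06/(3.97−1) ≈ 0.356.

k ≈ 3.97, θ ≈ 0.356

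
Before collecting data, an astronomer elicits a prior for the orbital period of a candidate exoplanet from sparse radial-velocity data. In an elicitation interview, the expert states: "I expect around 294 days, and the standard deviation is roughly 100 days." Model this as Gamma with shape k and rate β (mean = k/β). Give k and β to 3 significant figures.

For Gamma(k, rate β): mean = k/β, variance = k/β², so CV = 1/√k.
CV = SD/mean = 100/294 = 0.3401, hence k = 1/CV² = 8.64.
Then β = k/mean = 8.64/294 = 0.0294.

k ≈ 8.64, β ≈ 0.0294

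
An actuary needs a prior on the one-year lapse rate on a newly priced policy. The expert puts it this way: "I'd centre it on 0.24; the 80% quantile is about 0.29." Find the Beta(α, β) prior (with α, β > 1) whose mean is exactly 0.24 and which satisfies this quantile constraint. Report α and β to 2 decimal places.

With mean 0.24 fixed, write α = 0.24s, β = 0.76s where s = α+β.
Need P(θ < 0.29) = 0.8 under Beta(0.24s, 0.76s). Normal approximation: (q−m)/√(m(1−m)/s) ≈ z_{0.8} = 0.842, so s ≈ 0.24·0.76·(0.842)²/(0.29−0.24)² = 51.7.
At s = 51.7: P(θ<0.29) ≈ 0.805. Adjusting to match 0.8 gives s ≈ 49.30.
So α = 0.24·49.30 ≈ 11.83, β = 0.76·49.30 ≈ 37.46.

α ≈ 11.83, β ≈ 37.46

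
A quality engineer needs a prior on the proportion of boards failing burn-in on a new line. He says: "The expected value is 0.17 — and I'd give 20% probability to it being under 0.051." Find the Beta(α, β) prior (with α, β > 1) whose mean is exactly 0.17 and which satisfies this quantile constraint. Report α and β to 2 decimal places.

With mean 0.17 fixed, write α = 0.17s, β = 0.83s where s = α+β.
Need P(θ < 0.051) = 0.2 under Beta(0.17s, 0.83s). Normal approximation: (q−m)/√(m(1−m)/s) ≈ z_{0.2} = -0.842, so s ≈ 0.17·0.83·(-0.842)²/(0.051−0.17)² = 7.1.
At s = 7.1: P(θ<0.051) ≈ 0.190. Adjusting to match 0.2 gives s ≈ 6.69.
So α = 0.17·6.69 ≈ 1.14, β = 0.83·6.69 ≈ 5.56.

α ≈ 1.14, β ≈ 5.56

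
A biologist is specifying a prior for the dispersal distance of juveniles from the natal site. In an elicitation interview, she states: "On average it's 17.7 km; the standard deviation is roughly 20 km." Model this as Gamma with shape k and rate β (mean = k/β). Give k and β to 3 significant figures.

For Gamma(k, rate β): mean = k/β, variance = k/β², so CV = 1/√k.
CV = SD/mean = 20/17.7 = 1.13, hence k = 1/CV² = 0.783.
Then β = k/mean = 0.783/17.7 = 0.0442.

k ≈ 0.783, β ≈ 0.0442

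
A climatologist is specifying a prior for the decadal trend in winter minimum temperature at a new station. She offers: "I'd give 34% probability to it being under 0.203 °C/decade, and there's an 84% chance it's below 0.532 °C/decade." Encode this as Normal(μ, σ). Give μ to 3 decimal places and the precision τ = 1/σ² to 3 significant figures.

μ = 0.299, τ = 18.3

The p-quantile of Normal(μ,σ) is μ + z_p·σ, with z_{0.34} = -0.4125 and z_{0.84} = 0.9945.
Eliminate σ: μ = (z₂·x₁ − z₁·x₂)/(z₂ − z₁) = (0.9945·0.203 − (-0.4125)·0.532)/1.407 = 0.299.
Then σ = (x₂ − x₁)/(z₂ − z₁) = (0.532 − 0.203)/1.407 = 0.234.
Precision τ = 1/σ² = 1/0.2338² = 18.3.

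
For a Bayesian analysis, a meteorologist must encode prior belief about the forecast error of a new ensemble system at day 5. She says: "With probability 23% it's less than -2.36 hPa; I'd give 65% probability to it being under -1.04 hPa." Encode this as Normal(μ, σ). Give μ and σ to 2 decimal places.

μ = -1.49, σ = 1.17

For Normal(μ,σ), the p-quantile is μ + z_p·σ. Here z_{0.23} = -0.7388, z_{0.65} = 0.3853.
So -2.36 = μ − 0.7388σ and -1.04 = μ + 0.3853σ.
Subtracting: σ = (-1.04 − -2.36)/(0.3853 − (-0.7388)) = 1.17.
Then μ = -2.36 − (-0.7388)·1.17 = -1.49.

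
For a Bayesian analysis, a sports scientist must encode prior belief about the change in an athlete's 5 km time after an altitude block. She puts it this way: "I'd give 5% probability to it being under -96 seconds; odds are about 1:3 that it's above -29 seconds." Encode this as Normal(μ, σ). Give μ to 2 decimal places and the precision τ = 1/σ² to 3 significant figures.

μ = -48.48, τ = 0.0012

For Normal(μ,σ), the p-quantile is μ + z_p·σ. Here z_{0.05} = -1.645, z_{0.75} = 0.6745.
So -96 = μ − 1.645σ and -29 = μ + 0.6745σ.
Subtracting: σ = (-29 − -96)/(0.6745 − (-1.645)) = 28.89.
Then μ = -96 − (-1.645)·28.89 = -48.48.
Precision τ = 1/σ² = 1/28.89² = 0.0012.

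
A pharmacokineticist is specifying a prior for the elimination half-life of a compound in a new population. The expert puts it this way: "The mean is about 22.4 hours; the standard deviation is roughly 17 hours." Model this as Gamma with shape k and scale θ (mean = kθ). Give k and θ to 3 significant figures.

For Gamma(k, scale θ): mean = kθ, variance = kθ², so CV = 1/√k.
CV = SD/mean = 17/22.4 = 0.7589, hence k = 1/CV² = 1.74.
Then θ = mean/k = 22.4/1.74 = 12.9.

k ≈ 1.74, θ ≈ 12.9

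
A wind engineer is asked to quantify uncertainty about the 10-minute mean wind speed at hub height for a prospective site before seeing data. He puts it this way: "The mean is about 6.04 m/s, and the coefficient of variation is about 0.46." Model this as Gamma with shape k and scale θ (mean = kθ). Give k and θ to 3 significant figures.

k ≈ 4.73, θ ≈ 1.28

For Gamma(k, scale θ): mean = kθ, variance = kθ², so CV = 1/√k.
CV = 0.46, hence k = 1/CV² = 4.73.
Then θ = mean/k = 6.04/4.73 = 1.28.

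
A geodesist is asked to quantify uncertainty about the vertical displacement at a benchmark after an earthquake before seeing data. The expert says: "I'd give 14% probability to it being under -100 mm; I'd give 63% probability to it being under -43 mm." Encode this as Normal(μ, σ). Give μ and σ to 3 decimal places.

μ = -56.395, σ = 40.363

For Normal(μ,σ), the p-quantile is μ + z_p·σ. Here z_{0.14} = -1.08, z_{0.63} = 0.3319.
So -100 = μ − 1.08σ and -43 = μ + 0.3319σ.
Subtracting: σ = (-43 − -100)/(0.3319 − (-1.08)) = 40.363.
Then μ = -100 − (-1.08)·40.363 = -56.395.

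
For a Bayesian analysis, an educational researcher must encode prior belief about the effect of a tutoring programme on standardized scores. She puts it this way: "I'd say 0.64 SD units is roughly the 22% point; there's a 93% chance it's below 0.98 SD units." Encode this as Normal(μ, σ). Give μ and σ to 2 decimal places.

The p-quantile of Normal(μ,σ) is μ + z_p·σ, with z_{0.22} = -0.7722 and z_{0.93} = 1.476.
Eliminate σ: μ = (z₂·x₁ − z₁·x₂)/(z₂ − z₁) = (1.476·0.64 − (-0.7722)·0.98)/2.248 = 0.76.
Then σ = (x₂ − x₁)/(z₂ − z₁) = (0.98 − 0.64)/2.248 = 0.15.

μ = 0.76, σ = 0.15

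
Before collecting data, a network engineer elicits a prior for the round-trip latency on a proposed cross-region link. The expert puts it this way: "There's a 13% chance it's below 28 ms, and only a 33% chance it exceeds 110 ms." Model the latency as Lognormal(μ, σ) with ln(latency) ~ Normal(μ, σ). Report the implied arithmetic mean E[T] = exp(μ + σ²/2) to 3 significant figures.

E[T] ≈ 110 ms

If T ~ Lognormal(μ,σ) then ln T ~ Normal(μ,σ), so the p-quantile of ln T is μ + z_p·σ.
ln(28) = 3.332 and ln(110) = 4.7; z_{0.13} = -1.126, z_{0.67} = 0.4399.
σ = (4.7 − 3.332)/(0.4399 − (-1.126)) = 0.874.
μ = 3.332 − (-1.126)·0.874 = 4.316.
E[T] = exp(μ + σ²/2) = exp(4.316 + 0.3816) = 110 ms.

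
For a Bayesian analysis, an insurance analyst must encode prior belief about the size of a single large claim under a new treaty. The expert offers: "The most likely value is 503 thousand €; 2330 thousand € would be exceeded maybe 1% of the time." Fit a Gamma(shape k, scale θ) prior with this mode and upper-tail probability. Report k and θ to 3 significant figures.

Gamma(k,θ) with k>1 has mode (k−1)θ, so θ = 503/(k−1).
Need P(X < 2330) = 0.99 with θ tied to k this way. Start at k = 2, θ = 503: P(X<2330) ≈ 0.945.
Too low — raise k to concentrate. Iterating converges to k ≈ 2.71.
Then θ = 503/(2.71−1) ≈ 295.

k ≈ 2.71, θ ≈ 295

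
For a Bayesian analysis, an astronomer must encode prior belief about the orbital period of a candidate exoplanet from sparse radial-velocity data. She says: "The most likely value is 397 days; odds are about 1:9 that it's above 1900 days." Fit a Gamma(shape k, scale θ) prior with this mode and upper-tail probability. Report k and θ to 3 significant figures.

Gamma(k,θ) with k>1 has mode (k−1)θ, so θ = 397/(k−1).
Need P(X < 1900) = 0.9 with θ tied to k this way. Start at k = 2, θ = 397: P(X<1900) ≈ 0.952.
Too high — lower k to spread out. Iterating converges to k ≈ 1.73.
Then θ = 397/(1.73−1) ≈ 546.

k ≈ 1.73, θ ≈ 546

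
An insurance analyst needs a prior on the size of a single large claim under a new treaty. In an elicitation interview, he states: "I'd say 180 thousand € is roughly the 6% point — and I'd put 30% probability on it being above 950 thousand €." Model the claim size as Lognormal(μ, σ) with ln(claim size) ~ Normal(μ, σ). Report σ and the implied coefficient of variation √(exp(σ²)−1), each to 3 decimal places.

If T ~ Lognormal(μ,σ) then ln T ~ Normal(μ,σ), so the p-quantile of ln T is μ + z_p·σ.
ln(180) = 5.193 and ln(950) = 6.856; z_{0.06} = -1.555, z_{0.7} = 0.5244.
σ = (6.856 − 5.193)/(0.5244 − (-1.555)) = 0.800.
μ = 5.193 − (-1.555)·0.800 = 6.437.
CV = √(exp(σ²)−1) = √(exp(0.6401)−1) = 0.947.

σ ≈ 0.800, CV ≈ 0.947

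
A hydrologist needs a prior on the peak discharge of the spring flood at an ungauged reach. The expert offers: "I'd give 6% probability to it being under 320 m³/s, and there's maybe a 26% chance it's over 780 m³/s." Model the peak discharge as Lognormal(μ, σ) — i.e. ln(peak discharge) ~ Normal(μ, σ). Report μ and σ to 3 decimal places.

μ ≈ 6.399, σ ≈ 0.405

If T ~ Lognormal(μ,σ) then ln T ~ Normal(μ,σ), so the p-quantile of ln T is μ + z_p·σ.
ln(320) = 5.768 and ln(780) = 6.659; z_{0.06} = -1.555, z_{0.74} = 0.6433.
σ = (6.659 − 5.768)/(0.6433 − (-1.555)) = 0.405.
μ = 5.768 − (-1.555)·0.405 = 6.399.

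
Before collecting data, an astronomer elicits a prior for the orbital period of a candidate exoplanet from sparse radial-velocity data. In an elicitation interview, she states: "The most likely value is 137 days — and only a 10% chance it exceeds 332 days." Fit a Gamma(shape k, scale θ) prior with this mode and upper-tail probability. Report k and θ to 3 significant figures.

k ≈ 3.45, θ ≈ 55.8

Gamma(k,θ) with k>1 has mode (k−1)θ, so θ = 137/(k−1).
Need P(X < 332) = 0.9 with θ tied to k this way. Start at k = 2, θ = 137: P(X<332) ≈ 0.697.
Too low — raise k to concentrate. Iterating converges to k ≈ 3.45.
Then θ = 137/(3.45−1) ≈ 55.8.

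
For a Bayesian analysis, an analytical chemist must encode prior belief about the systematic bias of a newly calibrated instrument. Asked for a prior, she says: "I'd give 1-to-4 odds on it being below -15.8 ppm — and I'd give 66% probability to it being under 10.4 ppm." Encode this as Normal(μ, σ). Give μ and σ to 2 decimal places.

μ = 1.78, σ = 20.89

For Normal(μ,σ), the p-quantile is μ + z_p·σ. Here z_{0.2} = -0.8416, z_{0.66} = 0.4125.
So -15.8 = μ − 0.8416σ and 10.4 = μ + 0.4125σ.
Subtracting: σ = (10.4 − -15.8)/(0.4125 − (-0.8416)) = 20.89.
Then μ = -15.8 − (-0.8416)·20.89 = 1.78.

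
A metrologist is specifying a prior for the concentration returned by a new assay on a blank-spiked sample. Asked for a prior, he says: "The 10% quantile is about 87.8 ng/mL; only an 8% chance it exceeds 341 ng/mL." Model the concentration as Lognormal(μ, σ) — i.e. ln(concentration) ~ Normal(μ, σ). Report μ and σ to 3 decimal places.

μ ≈ 5.122, σ ≈ 0.505

If T ~ Lognormal(μ,σ) then ln T ~ Normal(μ,σ), so the p-quantile of ln T is μ + z_p·σ.
ln(87.8) = 4.475 and ln(341) = 5.832; z_{0.1} = -1.282, z_{0.92} = 1.405.
σ = (5.832 − 4.475)/(1.405 − (-1.282)) = 0.505.
μ = 4.475 − (-1.282)·0.505 = 5.122.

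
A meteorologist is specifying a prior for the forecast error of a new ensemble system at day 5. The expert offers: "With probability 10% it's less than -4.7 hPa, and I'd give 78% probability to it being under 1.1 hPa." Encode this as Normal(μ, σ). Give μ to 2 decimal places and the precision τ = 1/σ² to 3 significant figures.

μ = -1.08, τ = 0.125

The p-quantile of Normal(μ,σ) is μ + z_p·σ, with z_{0.1} = -1.282 and z_{0.78} = 0.7722.
Eliminate σ: μ = (z₂·x₁ − z₁·x₂)/(z₂ − z₁) = (0.7722·-4.7 − (-1.282)·1.1)/2.054 = -1.08.
Then σ = (x₂ − x₁)/(z₂ − z₁) = (1.1 − -4.7)/2.054 = 2.82.
Precision τ = 1/σ² = 1/2.824² = 0.125.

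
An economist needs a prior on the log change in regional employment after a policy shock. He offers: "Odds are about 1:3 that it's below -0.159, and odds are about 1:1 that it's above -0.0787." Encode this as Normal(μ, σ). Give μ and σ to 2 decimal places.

For Normal(μ,σ), the p-quantile is μ + z_p·σ. Here z_{0.25} = -0.6745, z_{0.5} = 0.
So -0.159 = μ − 0.6745σ and -0.0787 = μ + 0σ.
Subtracting: σ = (-0.0787 − -0.159)/(0 − (-0.6745)) = 0.12.
Then μ = -0.159 − (-0.6745)·0.12 = -0.08.

μ = -0.08, σ = 0.12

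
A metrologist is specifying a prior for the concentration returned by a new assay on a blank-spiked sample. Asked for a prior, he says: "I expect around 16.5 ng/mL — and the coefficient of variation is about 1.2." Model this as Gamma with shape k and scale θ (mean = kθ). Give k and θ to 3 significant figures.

For Gamma(k, scale θ): mean = kθ, variance = kθ², so CV = 1/√k.
CV = 1.2, hence k = 1/CV² = 0.694.
Then θ = mean/k = 16.5/0.694 = 23.8.

k ≈ 0.694, θ ≈ 23.8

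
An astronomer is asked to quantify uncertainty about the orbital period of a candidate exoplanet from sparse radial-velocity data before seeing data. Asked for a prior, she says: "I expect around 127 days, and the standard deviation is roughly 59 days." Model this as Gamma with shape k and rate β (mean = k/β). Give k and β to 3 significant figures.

For Gamma(k, rate β): mean = k/β, variance = k/β², so CV = 1/√k.
CV = SD/mean = 59/127 = 0.4646, hence k = 1/CV² = 4.63.
Then β = k/mean = 4.63/127 = 0.0365.

k ≈ 4.63, β ≈ 0.0365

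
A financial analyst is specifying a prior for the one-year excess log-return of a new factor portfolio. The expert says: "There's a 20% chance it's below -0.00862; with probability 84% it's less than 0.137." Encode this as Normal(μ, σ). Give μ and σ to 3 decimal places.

μ = 0.058, σ = 0.079

The p-quantile of Normal(μ,σ) is μ + z_p·σ, with z_{0.2} = -0.8416 and z_{0.84} = 0.9945.
Eliminate σ: μ = (z₂·x₁ − z₁·x₂)/(z₂ − z₁) = (0.9945·-0.00862 − (-0.8416)·0.137)/1.836 = 0.058.
Then σ = (x₂ − x₁)/(z₂ − z₁) = (0.137 − -0.00862)/1.836 = 0.079.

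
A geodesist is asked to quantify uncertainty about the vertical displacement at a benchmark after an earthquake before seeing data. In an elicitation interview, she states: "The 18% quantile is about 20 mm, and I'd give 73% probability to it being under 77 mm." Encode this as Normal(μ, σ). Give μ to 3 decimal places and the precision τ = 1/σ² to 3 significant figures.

μ = 54.142, τ = 0.000719

For Normal(μ,σ), the p-quantile is μ + z_p·σ. Here z_{0.18} = -0.9154, z_{0.73} = 0.6128.
So 20 = μ − 0.9154σ and 77 = μ + 0.6128σ.
Subtracting: σ = (77 − 20)/(0.6128 − (-0.9154)) = 37.299.
Then μ = 20 − (-0.9154)·37.299 = 54.142.
Precision τ = 1/σ² = 1/37.3² = 0.000719.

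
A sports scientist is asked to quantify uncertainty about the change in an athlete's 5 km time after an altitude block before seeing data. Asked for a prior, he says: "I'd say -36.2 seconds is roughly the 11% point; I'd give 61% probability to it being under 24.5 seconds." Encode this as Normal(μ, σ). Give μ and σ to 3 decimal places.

The p-quantile of Normal(μ,σ) is μ + z_p·σ, with z_{0.11} = -1.227 and z_{0.61} = 0.2793.
Eliminate σ: μ = (z₂·x₁ − z₁·x₂)/(z₂ − z₁) = (0.2793·-36.2 − (-1.227)·24.5)/1.506 = 13.241.
Then σ = (x₂ − x₁)/(z₂ − z₁) = (24.5 − -36.2)/1.506 = 40.310.

μ = 13.241, σ = 40.310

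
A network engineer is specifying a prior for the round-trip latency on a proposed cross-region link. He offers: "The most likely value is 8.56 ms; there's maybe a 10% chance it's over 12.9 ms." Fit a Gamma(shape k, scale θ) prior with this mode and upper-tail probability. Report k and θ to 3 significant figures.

k ≈ 12.1, θ ≈ 0.774

Gamma(k,θ) with k>1 has mode (k−1)θ, so θ = 8.56/(k−1).
Need P(X < 12.9) = 0.9 with θ tied to k this way. Start at k = 2, θ = 8.56: P(X<12.9) ≈ 0.445.
Too low — raise k to concentrate. Iterating converges to k ≈ 12.1.
Then θ = 8.56/(12.1−1) ≈ 0.774.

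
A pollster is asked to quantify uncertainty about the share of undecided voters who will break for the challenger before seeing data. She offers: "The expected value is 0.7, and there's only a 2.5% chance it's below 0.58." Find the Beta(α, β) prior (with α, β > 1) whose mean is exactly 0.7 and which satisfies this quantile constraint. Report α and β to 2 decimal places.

α ≈ 42.53, β ≈ 18.23

With mean 0.7 fixed, write α = 0.7s, β = 0.3s where s = α+β.
Need P(θ < 0.58) = 0.025 under Beta(0.7s, 0.3s). Normal approximation: (q−m)/√(m(1−m)/s) ≈ z_{0.025} = -1.96, so s ≈ 0.7·0.3·(-1.96)²/(0.58−0.7)² = 56.0.
At s = 56.0: P(θ<0.58) ≈ 0.030. Adjusting to match 0.025 gives s ≈ 60.75.
So α = 0.7·60.75 ≈ 42.53, β = 0.3·60.75 ≈ 18.23.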